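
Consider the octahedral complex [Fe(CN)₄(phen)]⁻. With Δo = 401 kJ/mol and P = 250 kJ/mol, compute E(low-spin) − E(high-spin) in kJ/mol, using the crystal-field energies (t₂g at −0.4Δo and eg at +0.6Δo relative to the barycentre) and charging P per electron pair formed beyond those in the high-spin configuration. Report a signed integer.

-302

Ligand charges: 4×(-1) from CN⁻ and 1×(+0) from phen sum to -4; with overall charge -1, Fe is +3.
Group 8 minus oxidation state +3 gives a d⁵ configuration for Fe³⁺.
High-spin: t₂g³ eg², CFSE = 0.0Δo = 0 kJ/mol.
Low-spin: t₂g⁵ eg⁰, orbital CFSE = -2.0Δo = -802 kJ/mol; plus 2 excess pairs × P = +500 kJ/mol; total -302 kJ/mol.
The difference is -302 − (0) = -302 kJ/mol, so low-spin lies lower.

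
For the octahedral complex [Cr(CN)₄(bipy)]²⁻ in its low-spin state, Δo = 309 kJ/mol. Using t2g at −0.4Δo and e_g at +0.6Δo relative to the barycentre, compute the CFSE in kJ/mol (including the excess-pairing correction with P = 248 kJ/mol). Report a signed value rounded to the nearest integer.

Ligand charges: 4×(-1) from CN⁻ and 1×(+0) from bipy sum to -4; with overall charge -2, Cr is +2.
Cr sits in group 6; removing 2 electrons leaves Cr²⁺ with 6 − 2 = 4 d electrons.
Configuration: t2g^4 e_g^0.
Orbital CFSE = 4(-0.4) + 0(0.6) = -1.6Δo = -1.6 × 309 = -494 kJ/mol.
Relative to high-spin t2g^3 e_g^1 (0 paired), the low-spin configuration has 1 additional pair, contributing +1 × 248 = +248 kJ/mol.
Net CFSE = -494 + 248 = -246 kJ/mol.

-246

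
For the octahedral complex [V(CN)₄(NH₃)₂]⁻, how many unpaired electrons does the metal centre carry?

Ligand charges: 4×(-1) from CN⁻ and 2×(+0) from NH₃ sum to -4; with overall charge -1, V is +3.
V³⁺: group 5, so d-count = 5 − 3 = 2.
Configuration: t₂g² eg⁰, giving 2 unpaired electrons.

2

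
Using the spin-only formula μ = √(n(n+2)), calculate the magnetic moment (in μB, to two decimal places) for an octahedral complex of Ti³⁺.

Ti is in group 4, so Ti³⁺ is d¹ (4 − 3 = 1).
Configuration: t2g^1 e_g^0 → 1 unpaired electron.
μ(spin-only) = √[1(1+2)] = √3 ≈ 1.73 μB.

1.73 μB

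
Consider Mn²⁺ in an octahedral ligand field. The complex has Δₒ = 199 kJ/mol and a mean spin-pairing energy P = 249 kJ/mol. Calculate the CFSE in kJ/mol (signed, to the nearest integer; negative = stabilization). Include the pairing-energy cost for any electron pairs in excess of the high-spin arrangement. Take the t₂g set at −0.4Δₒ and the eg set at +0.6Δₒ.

Group 7 minus oxidation state +2 gives a d⁵ configuration for Mn²⁺.
With Δₒ < P the complex is high-spin.
That gives t₂g³ eg².
Orbital CFSE = 0.0Δₒ = 0.0 × 199 = 0 kJ/mol.
High-spin has no excess pairs, so no pairing correction applies.

0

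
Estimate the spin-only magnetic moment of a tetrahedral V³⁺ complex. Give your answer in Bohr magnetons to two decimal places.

2.83 Bohr magnetons

V³⁺: group 5, so d-count = 5 − 3 = 2.
With tetrahedral geometry the complex is necessarily high-spin.
Configuration: e^2 t2^0 → 2 unpaired electrons.
μ(spin-only) = √[2(2+2)] = √8 ≈ 2.83 Bohr magnetons.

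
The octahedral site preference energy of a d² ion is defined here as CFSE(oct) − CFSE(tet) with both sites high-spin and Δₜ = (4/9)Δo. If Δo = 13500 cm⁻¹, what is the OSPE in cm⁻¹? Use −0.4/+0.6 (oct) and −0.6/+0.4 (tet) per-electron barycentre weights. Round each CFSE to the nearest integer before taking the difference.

-3600

In an octahedral site d² (HS) is t₂g² eg⁰, giving CFSE(oct) = -0.8Δo = -10800 cm⁻¹.
In a tetrahedral site the filling is e² t₂⁰: CFSE(tet) = -1.2Δₜ = -1.2 × (4/9)(13500) = -7200 cm⁻¹.
OSPE = -10800 − (-7200) = -3600 cm⁻¹.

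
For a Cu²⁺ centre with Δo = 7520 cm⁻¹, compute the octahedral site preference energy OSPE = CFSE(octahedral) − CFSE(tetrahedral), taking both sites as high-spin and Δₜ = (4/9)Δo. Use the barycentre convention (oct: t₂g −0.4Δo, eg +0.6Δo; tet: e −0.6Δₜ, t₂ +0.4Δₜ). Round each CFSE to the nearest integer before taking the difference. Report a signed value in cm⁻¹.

-3175

Group 11 minus oxidation state +2 gives a d⁹ configuration for Cu²⁺.
Octahedral high-spin t2g^6 e_g^3: CFSE = -0.6 × 7520 = -4512 cm⁻¹.
Tetrahedral: e^4 t2^5, CFSE = 4(−0.6) + 5(+0.4) = -0.4Δₜ = -0.4 × (4/9) × 7520 = -1337 cm⁻¹.
OSPE = -4512 − (-1337) = -3175 cm⁻¹.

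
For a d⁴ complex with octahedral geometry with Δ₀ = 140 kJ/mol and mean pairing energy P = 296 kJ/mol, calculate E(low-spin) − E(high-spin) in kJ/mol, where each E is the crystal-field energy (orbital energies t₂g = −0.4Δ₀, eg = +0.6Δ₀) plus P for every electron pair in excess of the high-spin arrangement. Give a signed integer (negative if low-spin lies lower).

High-spin d⁴ fills as t₂g³ eg¹ with CFSE 3(−0.4) + 1(+0.6) = -0.6Δ₀ = -84 kJ/mol.
For low-spin the configuration is t₂g⁴ eg⁰: orbital energy -1.6 × 140 = -224 kJ/mol, and 1 additional pair relative to high-spin adds 296 kJ/mol, giving 72 kJ/mol.
Thus E(LS) − E(HS) = 156 kJ/mol.

156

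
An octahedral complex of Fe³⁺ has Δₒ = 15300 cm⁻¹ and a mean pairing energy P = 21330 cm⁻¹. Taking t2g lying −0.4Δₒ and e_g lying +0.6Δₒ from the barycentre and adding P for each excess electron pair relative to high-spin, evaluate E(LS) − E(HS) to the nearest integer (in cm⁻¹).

Fe is in group 8, so Fe³⁺ is d⁵ (8 − 3 = 5).
High-spin d⁵ fills as t2g^3 e_g^2 with CFSE 3(−0.4) + 2(+0.6) = 0.0Δₒ = 0 cm⁻¹.
Low-spin t2g^5 e_g^0 gives -2.0Δₒ = -30600 cm⁻¹, but forming 2 extra pairs costs 2P = 42660 cm⁻¹, so E(LS) = -30600 + 42660 = 12060 cm⁻¹.
Thus E(LS) − E(HS) = 12060 cm⁻¹.

12060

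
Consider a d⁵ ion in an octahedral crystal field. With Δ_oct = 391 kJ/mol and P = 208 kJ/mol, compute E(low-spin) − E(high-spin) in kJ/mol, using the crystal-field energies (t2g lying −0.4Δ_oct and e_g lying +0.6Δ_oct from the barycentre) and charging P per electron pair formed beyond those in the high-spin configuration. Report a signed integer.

-366

High-spin d⁵ fills as t2g^3 e_g^2 with CFSE 3(−0.4) + 2(+0.6) = 0.0Δ_oct = 0 kJ/mol.
Low-spin: t2g^5 e_g^0, orbital CFSE = -2.0Δ_oct = -782 kJ/mol; plus 2 excess pairs × P = +416 kJ/mol; total -366 kJ/mol.
E(LS) − E(HS) = -366 − (0) = -366 kJ/mol.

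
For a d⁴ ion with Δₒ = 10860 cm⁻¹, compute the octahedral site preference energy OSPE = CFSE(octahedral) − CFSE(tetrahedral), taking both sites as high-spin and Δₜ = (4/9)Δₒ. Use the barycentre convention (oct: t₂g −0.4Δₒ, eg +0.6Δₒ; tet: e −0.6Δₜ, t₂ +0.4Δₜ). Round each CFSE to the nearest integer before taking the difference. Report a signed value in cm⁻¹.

In an octahedral site d⁴ (HS) is t2g^3 e_g^1, giving CFSE(oct) = -0.6Δₒ = -6516 cm⁻¹.
In a tetrahedral site the filling is e^2 t2^2: CFSE(tet) = -0.4Δₜ = -0.4 × (4/9)(10860) = -1931 cm⁻¹.
OSPE = CFSE(oct) − CFSE(tet) = -6516 − (-1931) = -4585 cm⁻¹.

-4585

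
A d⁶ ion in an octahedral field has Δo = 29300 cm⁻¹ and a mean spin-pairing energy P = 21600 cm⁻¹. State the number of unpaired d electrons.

With Δo > P the complex is low-spin.
Configuration: t₂g⁶ eg⁰.
Unpaired electrons: 0.

0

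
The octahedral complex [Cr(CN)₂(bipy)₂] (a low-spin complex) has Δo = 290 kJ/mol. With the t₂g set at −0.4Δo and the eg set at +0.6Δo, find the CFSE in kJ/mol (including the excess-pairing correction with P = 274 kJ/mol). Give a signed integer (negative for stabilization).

-190

Ligand charges: 2×(-1) from CN⁻ and 2×(+0) from bipy sum to -2; with overall charge +0, Cr is +2.
Group 6 minus oxidation state +2 gives a d⁴ configuration for Cr²⁺.
Configuration: t₂g⁴ eg⁰.
The orbital stabilization is -1.6Δo = -1.6 × 290 = -464 kJ/mol.
Pairing penalty: 1 pair vs 0 in the high-spin reference → 1 extra × P = 274 kJ/mol.
Combining: -464 + 274 = -190 kJ/mol.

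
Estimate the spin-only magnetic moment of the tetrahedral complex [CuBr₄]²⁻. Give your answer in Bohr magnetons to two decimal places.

Each Br⁻ contributes -1; 4 × (-1) = -4. With overall charge -2, Cu is in the +2 oxidation state.
Cu is in group 11, so Cu²⁺ is d⁹ (11 − 2 = 9).
With tetrahedral geometry the complex is necessarily high-spin.
Configuration: e^4 t2^5 → 1 unpaired electron.
μ(spin-only) = √[1(1+2)] = √3 ≈ 1.73 Bohr magnetons.

1.73 Bohr magnetons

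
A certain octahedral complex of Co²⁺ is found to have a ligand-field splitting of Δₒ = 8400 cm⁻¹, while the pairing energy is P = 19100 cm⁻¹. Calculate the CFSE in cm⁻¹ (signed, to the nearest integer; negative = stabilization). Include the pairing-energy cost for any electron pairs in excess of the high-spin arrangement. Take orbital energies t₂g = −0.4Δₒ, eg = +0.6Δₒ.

Co sits in group 9; removing 2 electrons leaves Co²⁺ with 9 − 2 = 7 d electrons.
Since Δₒ = 8400 cm⁻¹ < P = 19100 cm⁻¹, the complex adopts the high-spin configuration.
Configuration: t₂g⁵ eg².
Orbital CFSE = -0.8Δₒ = -0.8 × 8400 = -6720 cm⁻¹.
High-spin has no excess pairs, so no pairing correction applies.

-6720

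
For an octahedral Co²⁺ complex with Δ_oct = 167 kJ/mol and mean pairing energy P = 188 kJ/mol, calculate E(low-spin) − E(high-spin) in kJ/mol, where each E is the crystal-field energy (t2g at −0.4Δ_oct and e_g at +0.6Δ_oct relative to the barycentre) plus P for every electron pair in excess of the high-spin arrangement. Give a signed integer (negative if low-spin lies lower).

21

Co²⁺: group 9, so d-count = 9 − 2 = 7.
In the high-spin limit (t2g^5 e_g^2) the orbital term is -0.8Δ_oct = -134 kJ/mol, with no excess pairing.
Low-spin: t2g^6 e_g^1, orbital CFSE = -1.8Δ_oct = -301 kJ/mol; plus 1 excess pair × P = +188 kJ/mol; total -113 kJ/mol.
E(LS) − E(HS) = -113 − (-134) = 21 kJ/mol.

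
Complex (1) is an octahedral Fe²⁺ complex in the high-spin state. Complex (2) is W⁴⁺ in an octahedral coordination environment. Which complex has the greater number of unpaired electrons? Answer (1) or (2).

(1)

(1): Fe²⁺: group 8, so d-count = 8 − 2 = 6; t2g^4 e_g^2 → 4 unpaired.
(2): Group 6 minus oxidation state +4 gives a d² configuration for W⁴⁺; t2g^2 e_g^0 → 2 unpaired.
So (1) has more unpaired electrons.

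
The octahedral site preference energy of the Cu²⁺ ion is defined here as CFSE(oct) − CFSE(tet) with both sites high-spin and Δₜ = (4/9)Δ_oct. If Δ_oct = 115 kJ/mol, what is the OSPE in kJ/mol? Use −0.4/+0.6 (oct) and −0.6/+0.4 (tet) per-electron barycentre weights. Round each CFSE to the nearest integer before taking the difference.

-49

Cu is in group 11, so Cu²⁺ is d⁹ (11 − 2 = 9).
Octahedral (high-spin): t2g^6 e_g^3, CFSE = 6(−0.4) + 3(+0.6) = -0.6Δ_oct = -0.6 × 115 = -69 kJ/mol.
Tetrahedral e^4 t2^5 gives -0.4Δₜ = -0.4 × (4/9) × 115 = -20 kJ/mol.
Subtracting, OSPE = -69 − (-20) = -49 kJ/mol.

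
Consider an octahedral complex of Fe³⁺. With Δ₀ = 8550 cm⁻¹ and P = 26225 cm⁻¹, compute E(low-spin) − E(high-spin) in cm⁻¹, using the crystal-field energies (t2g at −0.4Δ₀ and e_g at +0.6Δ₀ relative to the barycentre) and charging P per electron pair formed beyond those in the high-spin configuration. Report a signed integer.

Fe is in group 8, so Fe³⁺ is d⁵ (8 − 3 = 5).
High-spin: t2g^3 e_g^2, CFSE = 0.0Δ₀ = 0 cm⁻¹.
Low-spin: t2g^5 e_g^0, orbital CFSE = -2.0Δ₀ = -17100 cm⁻¹; plus 2 excess pairs × P = +52450 cm⁻¹; total 35350 cm⁻¹.
Thus E(LS) − E(HS) = 35350 cm⁻¹.

35350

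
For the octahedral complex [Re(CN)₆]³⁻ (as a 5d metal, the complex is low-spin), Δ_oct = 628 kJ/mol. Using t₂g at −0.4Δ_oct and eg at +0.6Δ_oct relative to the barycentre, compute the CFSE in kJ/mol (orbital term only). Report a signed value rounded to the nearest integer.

Each CN⁻ contributes -1; 6 × (-1) = -6. With overall charge -3, Re is in the +3 oxidation state.
Re is in group 7, so Re³⁺ is d⁴ (7 − 3 = 4).
The d⁴ electrons fill as t₂g⁴ eg⁰.
The orbital stabilization is -1.6Δ_oct = -1.6 × 628 = -1005 kJ/mol.

-1005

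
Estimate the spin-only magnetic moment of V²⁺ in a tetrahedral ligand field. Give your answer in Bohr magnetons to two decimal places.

3.87 Bohr magnetons

V²⁺: group 5, so d-count = 5 − 2 = 3.
Tetrahedral splitting is small, so the complex is high-spin.
Configuration: e² t₂¹ → 3 unpaired electrons.
μ(spin-only) = √[3(3+2)] = √15 ≈ 3.87 Bohr magnetons.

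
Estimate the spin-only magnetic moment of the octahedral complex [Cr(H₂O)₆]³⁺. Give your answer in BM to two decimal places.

H₂O is neutral, so the +3 overall charge sits on Cr: oxidation state +3.
Cr is in group 6, so Cr³⁺ is d³ (6 − 3 = 3).
Configuration: t₂g³ eg⁰ → 3 unpaired electrons.
μ(spin-only) = √[3(3+2)] = √15 ≈ 3.87 BM.

3.87 BM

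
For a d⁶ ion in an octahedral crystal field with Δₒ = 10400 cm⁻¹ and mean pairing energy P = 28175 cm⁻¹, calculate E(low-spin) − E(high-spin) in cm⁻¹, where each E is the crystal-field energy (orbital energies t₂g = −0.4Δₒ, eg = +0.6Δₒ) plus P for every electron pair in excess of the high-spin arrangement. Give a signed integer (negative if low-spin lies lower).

35550

High-spin d⁶ fills as t₂g⁴ eg² with CFSE 4(−0.4) + 2(+0.6) = -0.4Δₒ = -4160 cm⁻¹.
Low-spin t₂g⁶ eg⁰ gives -2.4Δₒ = -24960 cm⁻¹, but forming 2 extra pairs costs 2P = 56350 cm⁻¹, so E(LS) = -24960 + 56350 = 31390 cm⁻¹.
The difference is 31390 − (-4160) = 35550 cm⁻¹, so high-spin lies lower.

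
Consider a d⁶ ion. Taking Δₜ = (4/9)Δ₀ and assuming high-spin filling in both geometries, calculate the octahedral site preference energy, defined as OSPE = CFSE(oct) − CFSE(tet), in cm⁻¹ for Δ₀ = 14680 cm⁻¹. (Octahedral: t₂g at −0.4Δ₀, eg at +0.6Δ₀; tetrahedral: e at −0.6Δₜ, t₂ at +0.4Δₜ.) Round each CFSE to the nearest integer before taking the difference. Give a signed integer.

-1957

Octahedral (high-spin): t₂g⁴ eg², CFSE = 4(−0.4) + 2(+0.6) = -0.4Δ₀ = -0.4 × 14680 = -5872 cm⁻¹.
Tetrahedral: e³ t₂³, CFSE = 3(−0.6) + 3(+0.4) = -0.6Δₜ = -0.6 × (4/9) × 14680 = -3915 cm⁻¹.
OSPE = -5872 − (-3915) = -1957 cm⁻¹.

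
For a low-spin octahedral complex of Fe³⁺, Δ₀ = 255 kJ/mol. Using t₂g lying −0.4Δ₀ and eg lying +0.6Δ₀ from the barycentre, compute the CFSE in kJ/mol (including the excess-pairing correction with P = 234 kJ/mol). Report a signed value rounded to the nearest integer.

Group 8 minus oxidation state +3 gives a d⁵ configuration for Fe³⁺.
The d⁵ electrons fill as t₂g⁵ eg⁰.
Orbital CFSE = 5(-0.4) + 0(0.6) = -2.0Δ₀ = -2.0 × 255 = -510 kJ/mol.
Pairing penalty: 2 pairs vs 0 in the high-spin reference → 2 extra × P = 468 kJ/mol.
Net CFSE = -510 + 468 = -42 kJ/mol.

-42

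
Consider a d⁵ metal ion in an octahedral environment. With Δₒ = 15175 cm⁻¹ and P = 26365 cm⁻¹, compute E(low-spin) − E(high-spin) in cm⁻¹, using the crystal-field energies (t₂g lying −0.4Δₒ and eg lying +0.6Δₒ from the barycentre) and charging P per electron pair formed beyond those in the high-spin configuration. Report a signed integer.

22380

High-spin d⁵ fills as t₂g³ eg² with CFSE 3(−0.4) + 2(+0.6) = 0.0Δₒ = 0 cm⁻¹.
For low-spin the configuration is t₂g⁵ eg⁰: orbital energy -2.0 × 15175 = -30350 cm⁻¹, and 2 additional pairs relative to high-spin add 52730 cm⁻¹, giving 22380 cm⁻¹.
E(LS) − E(HS) = 22380 − (0) = 22380 cm⁻¹.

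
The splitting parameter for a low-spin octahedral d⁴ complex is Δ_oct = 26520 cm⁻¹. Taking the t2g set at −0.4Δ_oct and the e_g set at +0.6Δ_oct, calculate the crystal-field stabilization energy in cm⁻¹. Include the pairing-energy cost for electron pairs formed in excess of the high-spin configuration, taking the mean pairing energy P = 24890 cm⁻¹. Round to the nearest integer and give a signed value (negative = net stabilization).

Configuration: t2g^4 e_g^0.
CFSE(orbital) = 4×(-0.4Δ_oct) + 0×(0.6Δ_oct) = -1.6Δ_oct; with Δ_oct = 26520 cm⁻¹ that is -42432 cm⁻¹.
Relative to high-spin t2g^3 e_g^1 (0 paired), the low-spin configuration has 1 additional pair, contributing +1 × 24890 = +24890 cm⁻¹.
Overall CFSE = -42432 + 24890 = -17542 cm⁻¹.

-17542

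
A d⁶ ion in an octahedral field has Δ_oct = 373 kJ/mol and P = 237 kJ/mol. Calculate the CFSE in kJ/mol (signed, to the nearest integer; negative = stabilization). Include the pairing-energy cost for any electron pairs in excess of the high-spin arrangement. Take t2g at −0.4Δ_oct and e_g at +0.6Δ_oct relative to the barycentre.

-421

Here Δ_oct > P (373 > 237), so the low-spin state is favoured.
That gives t2g^6 e_g^0.
Orbital CFSE = -2.4Δ_oct = -2.4 × 373 = -895 kJ/mol.
Excess pairs vs high-spin: 3 − 1 = 2; pairing cost = +474 kJ/mol.
Net CFSE = -895 + 474 = -421 kJ/mol.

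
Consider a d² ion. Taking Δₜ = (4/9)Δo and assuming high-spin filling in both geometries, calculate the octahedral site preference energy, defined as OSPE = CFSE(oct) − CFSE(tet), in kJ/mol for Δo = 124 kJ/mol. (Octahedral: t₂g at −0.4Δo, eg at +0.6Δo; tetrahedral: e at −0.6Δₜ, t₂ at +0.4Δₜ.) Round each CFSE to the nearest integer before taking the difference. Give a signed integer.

Octahedral (high-spin): t₂g² eg⁰, CFSE = 2(−0.4) + 0(+0.6) = -0.8Δo = -0.8 × 124 = -99 kJ/mol.
Tetrahedral: e² t₂⁰, CFSE = 2(−0.6) + 0(+0.4) = -1.2Δₜ = -1.2 × (4/9) × 124 = -66 kJ/mol.
Subtracting, OSPE = -99 − (-66) = -33 kJ/mol.

-33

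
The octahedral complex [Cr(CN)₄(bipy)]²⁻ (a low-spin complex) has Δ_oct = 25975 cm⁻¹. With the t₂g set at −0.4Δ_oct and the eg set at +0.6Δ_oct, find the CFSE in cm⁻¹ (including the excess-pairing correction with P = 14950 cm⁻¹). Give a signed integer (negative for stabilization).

Ligand charges: 4×(-1) from CN⁻ and 1×(+0) from bipy sum to -4; with overall charge -2, Cr is +2.
Cr sits in group 6; removing 2 electrons leaves Cr²⁺ with 6 − 2 = 4 d electrons.
The d⁴ electrons fill as t₂g⁴ eg⁰.
CFSE(orbital) = 4×(-0.4Δ_oct) + 0×(0.6Δ_oct) = -1.6Δ_oct; with Δ_oct = 25975 cm⁻¹ that is -41560 cm⁻¹.
Relative to high-spin t₂g³ eg¹ (0 paired), the low-spin configuration has 1 additional pair, contributing +1 × 14950 = +14950 cm⁻¹.
Net CFSE = -41560 + 14950 = -26610 cm⁻¹.

-26610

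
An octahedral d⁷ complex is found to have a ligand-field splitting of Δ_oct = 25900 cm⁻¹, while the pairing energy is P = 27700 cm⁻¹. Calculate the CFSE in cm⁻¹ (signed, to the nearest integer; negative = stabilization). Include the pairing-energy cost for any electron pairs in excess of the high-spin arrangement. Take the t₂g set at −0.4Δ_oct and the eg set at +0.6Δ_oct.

Since Δ_oct = 25900 cm⁻¹ < P = 27700 cm⁻¹, the complex adopts the high-spin configuration.
That gives t₂g⁵ eg².
Orbital CFSE = -0.8Δ_oct = -0.8 × 25900 = -20720 cm⁻¹.
High-spin has no excess pairs, so no pairing correction applies.

-20720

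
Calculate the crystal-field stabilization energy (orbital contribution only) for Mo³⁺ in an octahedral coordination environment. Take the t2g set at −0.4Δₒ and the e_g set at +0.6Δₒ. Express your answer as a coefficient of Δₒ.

-1.2 Δₒ

Mo³⁺: group 6, so d-count = 6 − 3 = 3.
Configuration: t2g^3 e_g^0.
CFSE = 3(-0.4Δₒ) + 0(0.6Δₒ) = -1.2Δₒ + 0.0Δₒ = -1.2Δₒ.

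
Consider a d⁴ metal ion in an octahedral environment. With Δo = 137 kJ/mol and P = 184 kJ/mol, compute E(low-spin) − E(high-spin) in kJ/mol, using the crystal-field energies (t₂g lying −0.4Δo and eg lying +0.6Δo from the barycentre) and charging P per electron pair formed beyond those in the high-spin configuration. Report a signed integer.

47

In the high-spin limit (t₂g³ eg¹) the orbital term is -0.6Δo = -82 kJ/mol, with no excess pairing.
Low-spin: t₂g⁴ eg⁰, orbital CFSE = -1.6Δo = -219 kJ/mol; plus 1 excess pair × P = +184 kJ/mol; total -35 kJ/mol.
E(LS) − E(HS) = -35 − (-82) = 47 kJ/mol.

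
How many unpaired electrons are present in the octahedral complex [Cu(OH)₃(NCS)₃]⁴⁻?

Ligand charges: 3×(-1) from OH⁻ and 3×(-1) from NCS⁻ sum to -6; with overall charge -4, Cu is +2.
Cu is in group 11, so Cu²⁺ is d⁹ (11 − 2 = 9).
Configuration: t2g^6 e_g^3, giving 1 unpaired electron.

1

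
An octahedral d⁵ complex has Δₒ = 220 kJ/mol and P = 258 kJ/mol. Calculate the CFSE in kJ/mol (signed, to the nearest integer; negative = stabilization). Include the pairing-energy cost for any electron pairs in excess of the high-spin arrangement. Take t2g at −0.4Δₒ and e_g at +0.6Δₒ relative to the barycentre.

0

Δₒ < P, so pairing is avoided: the ground state is high-spin.
Filling d⁵ accordingly: t2g^3 e_g^2.
Orbital CFSE = 0.0Δₒ = 0.0 × 220 = 0 kJ/mol.
High-spin has no excess pairs, so no pairing correction applies.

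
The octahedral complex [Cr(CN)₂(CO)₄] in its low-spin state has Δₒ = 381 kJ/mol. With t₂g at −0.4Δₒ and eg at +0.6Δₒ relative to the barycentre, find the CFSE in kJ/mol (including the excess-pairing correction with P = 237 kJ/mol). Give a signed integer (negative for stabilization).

-373

Ligand charges: 2×(-1) from CN⁻ and 4×(+0) from CO sum to -2; with overall charge +0, Cr is +2.
Cr²⁺: group 6, so d-count = 6 − 2 = 4.
Electron filling gives t₂g⁴ eg⁰.
Orbital CFSE = 4(-0.4) + 0(0.6) = -1.6Δₒ = -1.6 × 381 = -610 kJ/mol.
Relative to high-spin t₂g³ eg¹ (0 paired), the low-spin configuration has 1 additional pair, contributing +1 × 237 = +237 kJ/mol.
Net CFSE = -610 + 237 = -373 kJ/mol.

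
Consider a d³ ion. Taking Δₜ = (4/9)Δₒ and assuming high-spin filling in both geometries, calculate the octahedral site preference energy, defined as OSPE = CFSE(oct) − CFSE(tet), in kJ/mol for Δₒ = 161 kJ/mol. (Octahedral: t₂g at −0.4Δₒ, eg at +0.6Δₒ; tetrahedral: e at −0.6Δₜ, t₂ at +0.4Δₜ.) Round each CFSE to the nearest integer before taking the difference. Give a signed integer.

-136

Octahedral high-spin t₂g³ eg⁰: CFSE = -1.2 × 161 = -193 kJ/mol.
Tetrahedral e² t₂¹ gives -0.8Δₜ = -0.8 × (4/9) × 161 = -57 kJ/mol.
OSPE = -193 − (-57) = -136 kJ/mol.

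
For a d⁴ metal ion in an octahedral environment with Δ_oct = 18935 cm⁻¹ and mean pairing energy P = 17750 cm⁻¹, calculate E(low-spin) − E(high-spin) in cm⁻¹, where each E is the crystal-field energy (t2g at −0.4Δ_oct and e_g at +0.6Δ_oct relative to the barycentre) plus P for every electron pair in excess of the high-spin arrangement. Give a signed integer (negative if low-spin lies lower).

-1185

High-spin: t2g^3 e_g^1, CFSE = -0.6Δ_oct = -11361 cm⁻¹.
Low-spin t2g^4 e_g^0 gives -1.6Δ_oct = -30296 cm⁻¹, but forming 1 extra pair costs 1P = 17750 cm⁻¹, so E(LS) = -30296 + 17750 = -12546 cm⁻¹.
E(LS) − E(HS) = -12546 − (-11361) = -1185 cm⁻¹.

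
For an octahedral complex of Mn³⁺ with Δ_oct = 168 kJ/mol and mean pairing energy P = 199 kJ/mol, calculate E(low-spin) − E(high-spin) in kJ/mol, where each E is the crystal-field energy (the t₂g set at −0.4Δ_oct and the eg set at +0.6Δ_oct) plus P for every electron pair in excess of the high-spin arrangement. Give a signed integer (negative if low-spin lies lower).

Mn sits in group 7; removing 3 electrons leaves Mn³⁺ with 7 − 3 = 4 d electrons.
High-spin: t₂g³ eg¹, CFSE = -0.6Δ_oct = -101 kJ/mol.
Low-spin t₂g⁴ eg⁰ gives -1.6Δ_oct = -269 kJ/mol, but forming 1 extra pair costs 1P = 199 kJ/mol, so E(LS) = -269 + 199 = -70 kJ/mol.
Thus E(LS) − E(HS) = 31 kJ/mol.

31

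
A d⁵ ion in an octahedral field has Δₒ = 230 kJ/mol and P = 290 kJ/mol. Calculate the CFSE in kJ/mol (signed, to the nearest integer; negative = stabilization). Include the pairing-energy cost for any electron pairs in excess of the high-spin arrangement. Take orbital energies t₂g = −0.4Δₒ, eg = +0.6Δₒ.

0

Δₒ < P, so pairing is avoided: the ground state is high-spin.
Configuration: t₂g³ eg².
Orbital CFSE = 0.0Δₒ = 0.0 × 230 = 0 kJ/mol.
High-spin has no excess pairs, so no pairing correction applies.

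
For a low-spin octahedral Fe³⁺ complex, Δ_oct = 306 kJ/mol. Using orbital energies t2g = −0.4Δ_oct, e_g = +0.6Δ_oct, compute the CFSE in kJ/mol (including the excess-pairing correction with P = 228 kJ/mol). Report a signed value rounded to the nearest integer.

-156

Group 8 minus oxidation state +3 gives a d⁵ configuration for Fe³⁺.
The d⁵ electrons fill as t2g^5 e_g^0.
Orbital CFSE = 5(-0.4) + 0(0.6) = -2.0Δ_oct = -2.0 × 306 = -612 kJ/mol.
Pairing penalty: 2 pairs vs 0 in the high-spin reference → 2 extra × P = 456 kJ/mol.
Combining: -612 + 456 = -156 kJ/mol.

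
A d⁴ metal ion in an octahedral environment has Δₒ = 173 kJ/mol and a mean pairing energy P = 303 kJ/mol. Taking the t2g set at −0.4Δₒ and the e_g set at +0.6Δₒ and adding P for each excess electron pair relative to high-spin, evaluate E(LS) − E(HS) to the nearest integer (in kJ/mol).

High-spin: t2g^3 e_g^1, CFSE = -0.6Δₒ = -104 kJ/mol.
Low-spin: t2g^4 e_g^0, orbital CFSE = -1.6Δₒ = -277 kJ/mol; plus 1 excess pair × P = +303 kJ/mol; total 26 kJ/mol.
E(LS) − E(HS) = 26 − (-104) = 130 kJ/mol.

130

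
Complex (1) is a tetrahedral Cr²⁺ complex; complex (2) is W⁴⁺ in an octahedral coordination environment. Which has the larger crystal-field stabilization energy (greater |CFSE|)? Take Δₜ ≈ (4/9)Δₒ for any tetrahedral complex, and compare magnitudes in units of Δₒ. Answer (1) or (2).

(2)

(1): Cr is in group 6, so Cr²⁺ is d⁴ (6 − 2 = 4); Tetrahedral fields are weak (Δₜ ≈ 4/9 Δₒ), so electrons fill high-spin; e² t₂², CFSE = -0.4Δₜ ≈ -0.18Δₒ.
(2): Group 6 minus oxidation state +4 gives a d² configuration for W⁴⁺; For octahedral d² the high- and low-spin configurations coincide; t₂g² eg⁰, CFSE = -0.8Δₒ.
So (2) has the larger |CFSE|.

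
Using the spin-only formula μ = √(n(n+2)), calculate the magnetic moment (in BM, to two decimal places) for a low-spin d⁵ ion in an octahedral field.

Configuration: t₂g⁵ eg⁰ → 1 unpaired electron.
μ(spin-only) = √[1(1+2)] = √3 ≈ 1.73 BM.

1.73 BM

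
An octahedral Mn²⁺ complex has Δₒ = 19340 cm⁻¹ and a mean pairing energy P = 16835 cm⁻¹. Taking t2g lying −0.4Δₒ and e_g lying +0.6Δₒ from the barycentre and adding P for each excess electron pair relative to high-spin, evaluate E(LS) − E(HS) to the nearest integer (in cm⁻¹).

Mn is in group 7, so Mn²⁺ is d⁵ (7 − 2 = 5).
High-spin: t2g^3 e_g^2, CFSE = 0.0Δₒ = 0 cm⁻¹.
Low-spin: t2g^5 e_g^0, orbital CFSE = -2.0Δₒ = -38680 cm⁻¹; plus 2 excess pairs × P = +33670 cm⁻¹; total -5010 cm⁻¹.
E(LS) − E(HS) = -5010 − (0) = -5010 cm⁻¹.

-5010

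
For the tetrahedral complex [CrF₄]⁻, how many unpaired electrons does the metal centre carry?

3

Each F⁻ contributes -1; 4 × (-1) = -4. With overall charge -1, Cr is in the +3 oxidation state.
Group 6 minus oxidation state +3 gives a d³ configuration for Cr³⁺.
Tetrahedral splitting is small, so the complex is high-spin.
Configuration: e² t₂¹, giving 3 unpaired electrons.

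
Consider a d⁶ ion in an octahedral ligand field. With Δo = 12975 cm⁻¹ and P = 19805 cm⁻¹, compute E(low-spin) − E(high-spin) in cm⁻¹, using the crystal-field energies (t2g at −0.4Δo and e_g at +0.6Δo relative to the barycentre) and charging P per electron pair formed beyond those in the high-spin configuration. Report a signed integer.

High-spin d⁶ fills as t2g^4 e_g^2 with CFSE 4(−0.4) + 2(+0.6) = -0.4Δo = -5190 cm⁻¹.
Low-spin t2g^6 e_g^0 gives -2.4Δo = -31140 cm⁻¹, but forming 2 extra pairs costs 2P = 39610 cm⁻¹, so E(LS) = -31140 + 39610 = 8470 cm⁻¹.
Thus E(LS) − E(HS) = 13660 cm⁻¹.

13660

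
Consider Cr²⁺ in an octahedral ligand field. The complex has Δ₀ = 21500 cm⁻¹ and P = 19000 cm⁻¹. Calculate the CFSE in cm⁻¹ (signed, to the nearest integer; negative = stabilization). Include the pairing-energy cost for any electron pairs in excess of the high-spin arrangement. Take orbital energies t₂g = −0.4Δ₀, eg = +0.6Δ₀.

Group 6 minus oxidation state +2 gives a d⁴ configuration for Cr²⁺.
Δ₀ > P, so pairing is preferred: the ground state is low-spin.
That gives t₂g⁴ eg⁰.
Orbital CFSE = -1.6Δ₀ = -1.6 × 21500 = -34400 cm⁻¹.
Excess pairs vs high-spin: 1 − 0 = 1; pairing cost = +19000 cm⁻¹.
Net CFSE = -34400 + 19000 = -15400 cm⁻¹.

-15400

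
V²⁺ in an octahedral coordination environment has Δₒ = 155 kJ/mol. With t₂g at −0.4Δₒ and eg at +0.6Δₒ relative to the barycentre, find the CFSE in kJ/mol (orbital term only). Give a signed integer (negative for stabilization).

-186

Group 5 minus oxidation state +2 gives a d³ configuration for V²⁺.
The d³ electrons fill as t₂g³ eg⁰.
Orbital CFSE = 3(-0.4) + 0(0.6) = -1.2Δₒ = -1.2 × 155 = -186 kJ/mol.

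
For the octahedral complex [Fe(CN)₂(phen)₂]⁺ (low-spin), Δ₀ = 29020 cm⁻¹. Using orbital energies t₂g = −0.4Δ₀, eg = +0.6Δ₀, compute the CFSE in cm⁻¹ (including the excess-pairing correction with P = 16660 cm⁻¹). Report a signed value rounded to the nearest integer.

Ligand charges: 2×(-1) from CN⁻ and 2×(+0) from phen sum to -2; with overall charge +1, Fe is +3.
Fe is in group 8, so Fe³⁺ is d⁵ (8 − 3 = 5).
Electron filling gives t₂g⁵ eg⁰.
Orbital CFSE = 5(-0.4) + 0(0.6) = -2.0Δ₀ = -2.0 × 29020 = -58040 cm⁻¹.
High-spin d⁵ would be t₂g³ eg² with 0 pairs; low-spin has 2, so 2 excess pairs cost +2P = +33320 cm⁻¹.
Overall CFSE = -58040 + 33320 = -24720 cm⁻¹.

-24720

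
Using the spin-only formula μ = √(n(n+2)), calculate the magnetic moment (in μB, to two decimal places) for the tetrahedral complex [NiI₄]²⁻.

2.83 μB

Each I⁻ contributes -1; 4 × (-1) = -4. With overall charge -2, Ni is in the +2 oxidation state.
Group 10 minus oxidation state +2 gives a d⁸ configuration for Ni²⁺.
With tetrahedral geometry the complex is necessarily high-spin.
Configuration: e⁴ t₂⁴ → 2 unpaired electrons.
μ(spin-only) = √[2(2+2)] = √8 ≈ 2.83 μB.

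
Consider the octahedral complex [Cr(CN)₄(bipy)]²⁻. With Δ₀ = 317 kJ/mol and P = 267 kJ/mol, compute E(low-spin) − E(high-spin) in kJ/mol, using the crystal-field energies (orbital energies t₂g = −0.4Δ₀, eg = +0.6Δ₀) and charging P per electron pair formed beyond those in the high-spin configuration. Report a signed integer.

Ligand charges: 4×(-1) from CN⁻ and 1×(+0) from bipy sum to -4; with overall charge -2, Cr is +2.
Cr²⁺: group 6, so d-count = 6 − 2 = 4.
In the high-spin limit (t₂g³ eg¹) the orbital term is -0.6Δ₀ = -190 kJ/mol, with no excess pairing.
Low-spin: t₂g⁴ eg⁰, orbital CFSE = -1.6Δ₀ = -507 kJ/mol; plus 1 excess pair × P = +267 kJ/mol; total -240 kJ/mol.
E(LS) − E(HS) = -240 − (-190) = -50 kJ/mol.

-50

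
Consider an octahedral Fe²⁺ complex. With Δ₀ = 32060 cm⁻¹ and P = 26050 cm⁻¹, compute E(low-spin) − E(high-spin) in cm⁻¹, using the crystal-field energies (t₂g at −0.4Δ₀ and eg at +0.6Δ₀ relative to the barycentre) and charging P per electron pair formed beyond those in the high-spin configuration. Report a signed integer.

Group 8 minus oxidation state +2 gives a d⁶ configuration for Fe²⁺.
In the high-spin limit (t₂g⁴ eg²) the orbital term is -0.4Δ₀ = -12824 cm⁻¹, with no excess pairing.
For low-spin the configuration is t₂g⁶ eg⁰: orbital energy -2.4 × 32060 = -76944 cm⁻¹, and 2 additional pairs relative to high-spin add 52100 cm⁻¹, giving -24844 cm⁻¹.
Thus E(LS) − E(HS) = -12020 cm⁻¹.

-12020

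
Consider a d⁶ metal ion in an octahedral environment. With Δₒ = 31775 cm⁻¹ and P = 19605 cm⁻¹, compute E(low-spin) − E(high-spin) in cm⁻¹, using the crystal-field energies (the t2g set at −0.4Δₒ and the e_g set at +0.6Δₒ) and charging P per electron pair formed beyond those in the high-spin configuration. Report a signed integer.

In the high-spin limit (t2g^4 e_g^2) the orbital term is -0.4Δₒ = -12710 cm⁻¹, with no excess pairing.
Low-spin: t2g^6 e_g^0, orbital CFSE = -2.4Δₒ = -76260 cm⁻¹; plus 2 excess pairs × P = +39210 cm⁻¹; total -37050 cm⁻¹.
E(LS) − E(HS) = -37050 − (-12710) = -24340 cm⁻¹.

-24340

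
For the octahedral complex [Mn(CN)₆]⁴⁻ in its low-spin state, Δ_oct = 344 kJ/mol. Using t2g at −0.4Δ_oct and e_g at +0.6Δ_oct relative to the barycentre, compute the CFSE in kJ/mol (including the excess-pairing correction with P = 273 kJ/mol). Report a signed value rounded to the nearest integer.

-142

Each CN⁻ contributes -1; 6 × (-1) = -6. With overall charge -4, Mn is in the +2 oxidation state.
Mn²⁺: group 7, so d-count = 7 − 2 = 5.
Electron filling gives t2g^5 e_g^0.
The orbital stabilization is -2.0Δ_oct = -2.0 × 344 = -688 kJ/mol.
High-spin d⁵ would be t2g^3 e_g^2 with 0 pairs; low-spin has 2, so 2 excess pairs cost +2P = +546 kJ/mol.
Overall CFSE = -688 + 546 = -142 kJ/mol.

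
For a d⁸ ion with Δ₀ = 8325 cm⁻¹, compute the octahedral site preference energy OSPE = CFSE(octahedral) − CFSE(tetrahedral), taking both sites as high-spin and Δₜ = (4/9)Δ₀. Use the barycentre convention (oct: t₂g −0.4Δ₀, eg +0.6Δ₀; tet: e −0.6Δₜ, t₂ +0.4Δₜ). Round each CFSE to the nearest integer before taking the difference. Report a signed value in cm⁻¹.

-7030

In an octahedral site d⁸ (HS) is t₂g⁶ eg², giving CFSE(oct) = -1.2Δ₀ = -9990 cm⁻¹.
Tetrahedral: e⁴ t₂⁴, CFSE = 4(−0.6) + 4(+0.4) = -0.8Δₜ = -0.8 × (4/9) × 8325 = -2960 cm⁻¹.
OSPE = CFSE(oct) − CFSE(tet) = -9990 − (-2960) = -7030 cm⁻¹.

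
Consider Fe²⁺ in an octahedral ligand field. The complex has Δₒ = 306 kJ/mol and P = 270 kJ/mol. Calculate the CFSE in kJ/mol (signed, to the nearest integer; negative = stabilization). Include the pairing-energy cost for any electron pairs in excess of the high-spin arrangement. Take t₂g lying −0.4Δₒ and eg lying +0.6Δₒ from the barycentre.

Fe sits in group 8; removing 2 electrons leaves Fe²⁺ with 8 − 2 = 6 d electrons.
With Δₒ > P the complex is low-spin.
Filling d⁶ accordingly: t₂g⁶ eg⁰.
Orbital CFSE = -2.4Δₒ = -2.4 × 306 = -734 kJ/mol.
Excess pairs vs high-spin: 3 − 1 = 2; pairing cost = +540 kJ/mol.
Net CFSE = -734 + 540 = -194 kJ/mol.

-194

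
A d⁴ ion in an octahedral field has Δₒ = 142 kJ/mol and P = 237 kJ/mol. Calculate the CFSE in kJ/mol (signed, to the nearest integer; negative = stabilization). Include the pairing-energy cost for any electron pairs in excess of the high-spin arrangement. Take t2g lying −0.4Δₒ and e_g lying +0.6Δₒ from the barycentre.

-85

With Δₒ < P the complex is high-spin.
That gives t2g^3 e_g^1.
Orbital CFSE = -0.6Δₒ = -0.6 × 142 = -85 kJ/mol.
High-spin has no excess pairs, so no pairing correction applies.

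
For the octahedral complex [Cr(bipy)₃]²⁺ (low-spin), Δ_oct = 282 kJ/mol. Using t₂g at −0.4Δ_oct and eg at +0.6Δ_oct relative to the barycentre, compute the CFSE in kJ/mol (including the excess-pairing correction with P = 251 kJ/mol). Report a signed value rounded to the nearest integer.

bipy is neutral, so the +2 overall charge sits on Cr: oxidation state +2.
Group 6 minus oxidation state +2 gives a d⁴ configuration for Cr²⁺.
Electron filling gives t₂g⁴ eg⁰.
Orbital CFSE = 4(-0.4) + 0(0.6) = -1.6Δ_oct = -1.6 × 282 = -451 kJ/mol.
High-spin d⁴ would be t₂g³ eg¹ with 0 pairs; low-spin has 1, so 1 excess pair costs +1P = +251 kJ/mol.
Overall CFSE = -451 + 251 = -200 kJ/mol.

-200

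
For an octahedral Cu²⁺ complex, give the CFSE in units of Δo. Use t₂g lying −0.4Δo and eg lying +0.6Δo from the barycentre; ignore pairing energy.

-0.6 Δo

Cu is in group 11, so Cu²⁺ is d⁹ (11 − 2 = 9).
Configuration: t₂g⁶ eg³.
CFSE = 6(-0.4Δo) + 3(0.6Δo) = -2.4Δo + 1.8Δo = -0.6Δo.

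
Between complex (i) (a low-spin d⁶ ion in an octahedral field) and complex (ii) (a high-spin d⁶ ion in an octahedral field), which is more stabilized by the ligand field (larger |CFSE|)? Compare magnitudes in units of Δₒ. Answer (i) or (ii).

(i)

(i): t₂g⁶ eg⁰, CFSE = -2.4Δₒ.
(ii): t₂g⁴ eg², CFSE = -0.4Δₒ.
So (i) has the larger |CFSE|.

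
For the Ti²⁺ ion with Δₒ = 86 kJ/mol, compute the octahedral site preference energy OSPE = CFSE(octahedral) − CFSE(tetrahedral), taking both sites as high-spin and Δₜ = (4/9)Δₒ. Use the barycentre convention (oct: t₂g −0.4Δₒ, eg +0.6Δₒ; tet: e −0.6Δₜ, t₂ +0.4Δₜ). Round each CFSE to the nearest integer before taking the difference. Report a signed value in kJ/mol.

-23

Ti sits in group 4; removing 2 electrons leaves Ti²⁺ with 4 − 2 = 2 d electrons.
Octahedral high-spin t2g^2 e_g^0: CFSE = -0.8 × 86 = -69 kJ/mol.
Tetrahedral: e^2 t2^0, CFSE = 2(−0.6) + 0(+0.4) = -1.2Δₜ = -1.2 × (4/9) × 86 = -46 kJ/mol.
Subtracting, OSPE = -69 − (-46) = -23 kJ/mol.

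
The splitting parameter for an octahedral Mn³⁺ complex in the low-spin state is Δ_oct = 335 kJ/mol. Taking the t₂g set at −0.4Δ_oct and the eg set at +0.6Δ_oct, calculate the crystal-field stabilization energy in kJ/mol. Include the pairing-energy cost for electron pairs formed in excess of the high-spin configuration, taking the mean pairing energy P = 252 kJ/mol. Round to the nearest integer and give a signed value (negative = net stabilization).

Mn³⁺: group 7, so d-count = 7 − 3 = 4.
The d⁴ electrons fill as t₂g⁴ eg⁰.
The orbital stabilization is -1.6Δ_oct = -1.6 × 335 = -536 kJ/mol.
Pairing penalty: 1 pair vs 0 in the high-spin reference → 1 extra × P = 252 kJ/mol.
Combining: -536 + 252 = -284 kJ/mol.

-284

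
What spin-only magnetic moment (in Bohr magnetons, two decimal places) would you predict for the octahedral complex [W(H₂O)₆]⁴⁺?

2.83 Bohr magnetons

H₂O is neutral, so the +4 overall charge sits on W: oxidation state +4.
W is in group 6, so W⁴⁺ is d² (6 − 4 = 2).
Configuration: t2g^2 e_g^0 → 2 unpaired electrons.
μ(spin-only) = √[2(2+2)] = √8 ≈ 2.83 Bohr magnetons.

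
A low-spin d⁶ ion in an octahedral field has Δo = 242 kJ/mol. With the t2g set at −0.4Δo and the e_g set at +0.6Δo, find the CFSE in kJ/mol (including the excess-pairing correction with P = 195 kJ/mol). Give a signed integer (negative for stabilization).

-191

The d⁶ electrons fill as t2g^6 e_g^0.
The orbital stabilization is -2.4Δo = -2.4 × 242 = -581 kJ/mol.
Relative to high-spin t2g^4 e_g^2 (1 paired), the low-spin configuration has 2 additional pairs, contributing +2 × 195 = +390 kJ/mol.
Overall CFSE = -581 + 390 = -191 kJ/mol.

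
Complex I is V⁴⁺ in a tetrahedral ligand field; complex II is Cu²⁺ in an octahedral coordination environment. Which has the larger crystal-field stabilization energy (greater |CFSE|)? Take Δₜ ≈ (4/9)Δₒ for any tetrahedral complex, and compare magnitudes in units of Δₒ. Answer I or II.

II

I: Group 5 minus oxidation state +4 gives a d¹ configuration for V⁴⁺; With tetrahedral geometry the complex is necessarily high-spin; e^1 t2^0, CFSE = -0.6Δₜ ≈ -0.27Δₒ.
II: Group 11 minus oxidation state +2 gives a d⁹ configuration for Cu²⁺; t2g^6 e_g^3, CFSE = -0.6Δₒ.
So II has the larger |CFSE|.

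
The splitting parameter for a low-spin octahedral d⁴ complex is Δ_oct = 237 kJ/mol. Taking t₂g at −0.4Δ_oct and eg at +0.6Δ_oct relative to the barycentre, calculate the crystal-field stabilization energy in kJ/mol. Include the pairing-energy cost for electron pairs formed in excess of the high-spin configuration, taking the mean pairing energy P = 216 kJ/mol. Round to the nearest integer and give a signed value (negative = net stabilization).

-163

The d⁴ electrons fill as t₂g⁴ eg⁰.
Orbital CFSE = 4(-0.4) + 0(0.6) = -1.6Δ_oct = -1.6 × 237 = -379 kJ/mol.
Relative to high-spin t₂g³ eg¹ (0 paired), the low-spin configuration has 1 additional pair, contributing +1 × 216 = +216 kJ/mol.
Net CFSE = -379 + 216 = -163 kJ/mol.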